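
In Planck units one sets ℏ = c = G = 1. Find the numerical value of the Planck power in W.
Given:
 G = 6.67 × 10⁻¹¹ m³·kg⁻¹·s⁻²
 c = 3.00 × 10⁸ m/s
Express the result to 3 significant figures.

3.64 × 10⁵² W

P_P = c⁵/G
  = 2.43 × 10⁴² / 6.67 × 10⁻¹¹
  = 3.64 × 10⁵² W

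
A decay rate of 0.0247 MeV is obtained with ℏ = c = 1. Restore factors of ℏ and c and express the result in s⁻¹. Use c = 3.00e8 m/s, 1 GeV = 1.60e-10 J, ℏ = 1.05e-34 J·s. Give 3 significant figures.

A rate is [E]/ℏ; divide by ℏ.
1 GeV → 1/ℏ × (1 GeV in J) = 1.52e24 s⁻¹.
Convert the energy scale: 0.0247 MeV = 2.47e-5 GeV.
Result: 2.47e-5 × 1.52e24 = 3.76e19 s⁻¹.

3.76e19 s⁻¹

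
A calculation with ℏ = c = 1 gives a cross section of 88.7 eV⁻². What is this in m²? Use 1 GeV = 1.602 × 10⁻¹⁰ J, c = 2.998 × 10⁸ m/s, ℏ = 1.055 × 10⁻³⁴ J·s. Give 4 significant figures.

3.458 × 10⁻¹² m²

Area is [L]² = [E]⁻²·(ℏc)²; restore (ℏc)².
1 GeV⁻² → (ℏc)² × (1 GeV in J)⁻² = 3.898 × 10⁻³² m².
Convert the energy scale: 88.7 eV⁻² = 8.87 × 10¹⁹ GeV⁻².
Result: 8.87 × 10¹⁹ × 3.898 × 10⁻³² = 3.458 × 10⁻¹² m².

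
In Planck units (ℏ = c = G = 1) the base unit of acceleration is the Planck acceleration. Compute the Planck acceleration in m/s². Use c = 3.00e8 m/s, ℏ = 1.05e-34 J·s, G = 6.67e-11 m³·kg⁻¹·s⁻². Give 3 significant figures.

a_P = √(c⁷/(ℏG))
  = √(3.12e103)
  = 5.59e51 m/s²

5.59e51 m/s²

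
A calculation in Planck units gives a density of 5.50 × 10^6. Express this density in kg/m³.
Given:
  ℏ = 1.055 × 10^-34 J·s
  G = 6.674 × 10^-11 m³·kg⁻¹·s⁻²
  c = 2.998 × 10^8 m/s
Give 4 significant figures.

One Planck density: ρ_P = c⁵/(ℏG²) = 5.154 × 10^96 kg/m³.
5.50 × 10^6 × 5.154 × 10^96 kg/m³ = 2.835 × 10^103 kg/m³

2.835 × 10^103 kg/m³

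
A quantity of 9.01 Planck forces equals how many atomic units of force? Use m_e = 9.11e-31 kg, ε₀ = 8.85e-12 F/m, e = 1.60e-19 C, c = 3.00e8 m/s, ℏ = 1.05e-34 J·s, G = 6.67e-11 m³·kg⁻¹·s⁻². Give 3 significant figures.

Planck force: F_P = c⁴/G = 1.21e44 N
atomic unit of force: F_au = E_h/a₀ = m_e²e⁶/((4πε₀)³ℏ⁴) = 8.33e-8 N
9.01 × 1.21e44 / 8.33e-8 = 1.31e52

1.31e52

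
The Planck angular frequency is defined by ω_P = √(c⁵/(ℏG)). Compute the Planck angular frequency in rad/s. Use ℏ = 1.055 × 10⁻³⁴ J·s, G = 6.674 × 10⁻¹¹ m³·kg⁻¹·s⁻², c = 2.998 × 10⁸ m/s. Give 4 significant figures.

ω_P = √(c⁵/(ℏG))
  = √(3.440 × 10⁸⁶)
  = 1.855 × 10⁴³ rad/s

1.855 × 10⁴³ rad/s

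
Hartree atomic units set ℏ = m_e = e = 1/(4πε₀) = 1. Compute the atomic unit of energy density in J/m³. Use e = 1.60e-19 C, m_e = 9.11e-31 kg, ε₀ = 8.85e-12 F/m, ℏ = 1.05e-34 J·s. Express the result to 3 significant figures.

3.01e13 J/m³

Dimensional analysis gives u_au = E_h/a₀³ = m_e⁴e¹⁰/((4πε₀)⁵ℏ⁸).
E_h = 4.38e-18 J
a₀ = 5.26e-11 m
E_h/a₀³ = 3.01e13 J/m³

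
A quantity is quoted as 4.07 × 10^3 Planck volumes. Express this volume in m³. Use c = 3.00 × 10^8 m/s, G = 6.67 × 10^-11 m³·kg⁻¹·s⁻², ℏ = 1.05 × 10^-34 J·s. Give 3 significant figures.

1.70 × 10^-101 m³

One Planck volume: V_P = (ℏG/c³)^(3/2) = 4.18 × 10^-105 m³.
4.07 × 10^3 × 4.18 × 10^-105 m³ = 1.70 × 10^-101 m³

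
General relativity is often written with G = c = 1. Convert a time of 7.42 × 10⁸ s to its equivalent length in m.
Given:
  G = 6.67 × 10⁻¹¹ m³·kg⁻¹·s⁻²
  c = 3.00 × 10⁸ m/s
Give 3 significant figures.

Time → length via c.
7.42 × 10⁸ s × (c) = 2.23 × 10¹⁷ m

2.23 × 10¹⁷ m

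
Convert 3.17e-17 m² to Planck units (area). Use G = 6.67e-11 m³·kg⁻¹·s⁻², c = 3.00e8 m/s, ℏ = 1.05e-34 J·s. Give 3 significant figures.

Planck area: A_P = ℏG/c³ = 2.59e-70 m².
3.17e-17 / 2.59e-70 = 1.22e53

1.22e53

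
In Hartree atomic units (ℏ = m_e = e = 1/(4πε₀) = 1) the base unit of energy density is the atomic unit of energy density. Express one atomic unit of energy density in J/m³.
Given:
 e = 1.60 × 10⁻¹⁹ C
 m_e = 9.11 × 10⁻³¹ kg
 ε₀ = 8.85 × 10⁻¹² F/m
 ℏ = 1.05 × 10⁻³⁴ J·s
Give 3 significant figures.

u_au = E_h/a₀³ = m_e⁴e¹⁰/((4πε₀)⁵ℏ⁸)
E_h = 4.38 × 10⁻¹⁸ J
a₀ = 5.26 × 10⁻¹¹ m
E_h/a₀³ = 3.01 × 10¹³ J/m³

3.01 × 10¹³ J/m³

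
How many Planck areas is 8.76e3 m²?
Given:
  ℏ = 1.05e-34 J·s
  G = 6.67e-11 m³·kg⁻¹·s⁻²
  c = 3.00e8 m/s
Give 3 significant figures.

Planck area: A_P = ℏG/c³ = 2.59e-70 m².
8.76e3 / 2.59e-70 = 3.38e73

3.38e73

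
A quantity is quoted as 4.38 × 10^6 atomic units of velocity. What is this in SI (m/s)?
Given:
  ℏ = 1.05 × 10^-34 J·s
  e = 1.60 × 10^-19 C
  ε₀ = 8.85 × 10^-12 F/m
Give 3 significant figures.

One atomic unit of velocity: v_au = e²/(4πε₀ℏ) = 2.19 × 10^6 m/s.
4.38 × 10^6 × 2.19 × 10^6 m/s = 9.60 × 10^12 m/s

9.60 × 10^12 m/s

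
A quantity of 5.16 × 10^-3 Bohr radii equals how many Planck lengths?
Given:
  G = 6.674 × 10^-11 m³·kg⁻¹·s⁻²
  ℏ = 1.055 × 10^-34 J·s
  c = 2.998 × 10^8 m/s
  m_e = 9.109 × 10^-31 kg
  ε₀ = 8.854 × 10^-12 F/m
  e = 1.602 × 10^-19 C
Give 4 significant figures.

1.691 × 10^22

Bohr radius: a₀ = 4πε₀ℏ²/(m_e e²) = 5.297 × 10^-11 m
Planck length: ℓ_P = √(ℏG/c³) = 1.616 × 10^-35 m
5.16 × 10^-3 × 5.297 × 10^-11 / 1.616 × 10^-35 = 1.691 × 10^22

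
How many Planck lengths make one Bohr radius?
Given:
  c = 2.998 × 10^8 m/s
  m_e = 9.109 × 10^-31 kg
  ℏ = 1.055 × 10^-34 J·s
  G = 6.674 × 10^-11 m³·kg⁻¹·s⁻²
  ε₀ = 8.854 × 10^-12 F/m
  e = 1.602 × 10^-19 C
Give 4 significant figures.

3.277 × 10^24

Bohr radius: a₀ = 4πε₀ℏ²/(m_e e²) = 5.297 × 10^-11 m
Planck length: ℓ_P = √(ℏG/c³) = 1.616 × 10^-35 m
ratio = 5.297 × 10^-11 / 1.616 × 10^-35 = 3.277 × 10^24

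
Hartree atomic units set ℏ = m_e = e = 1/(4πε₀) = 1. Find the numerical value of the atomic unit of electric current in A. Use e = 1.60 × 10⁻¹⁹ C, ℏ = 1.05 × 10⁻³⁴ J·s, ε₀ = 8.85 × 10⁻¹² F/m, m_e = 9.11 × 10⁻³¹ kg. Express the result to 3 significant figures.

6.67 × 10⁻³ A

The unique combination of the constants set to 1 with dimensions of current is I_au = e E_h/ℏ = m_e e⁵/((4πε₀)²ℏ³).
E_h = 4.38 × 10⁻¹⁸ J
e·E_h/ℏ = 6.67 × 10⁻³ A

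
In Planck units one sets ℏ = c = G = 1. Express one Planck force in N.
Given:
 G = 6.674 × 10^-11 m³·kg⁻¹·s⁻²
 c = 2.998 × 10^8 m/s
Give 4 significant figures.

1.210 × 10^44 N

F_P = c⁴/G
  = 8.078 × 10^33 / 6.674 × 10^-11
  = 1.210 × 10^44 N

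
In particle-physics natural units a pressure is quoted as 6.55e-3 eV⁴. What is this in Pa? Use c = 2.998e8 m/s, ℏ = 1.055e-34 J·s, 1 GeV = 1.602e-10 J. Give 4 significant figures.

0.1363 Pa

Pressure is [E]/[L]³ = [E]⁴/(ℏc)³.
1 GeV⁴ → 1/(ℏc)³ × (1 GeV in J)⁴ = 2.082e37 Pa.
Convert the energy scale: 6.55e-3 eV⁴ = 6.55e-39 GeV⁴.
Result: 6.55e-39 × 2.082e37 = 0.1363 Pa.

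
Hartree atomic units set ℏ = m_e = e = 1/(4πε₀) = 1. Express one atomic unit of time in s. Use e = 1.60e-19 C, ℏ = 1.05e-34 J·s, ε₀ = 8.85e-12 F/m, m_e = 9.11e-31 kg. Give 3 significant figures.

The unique combination of the constants set to 1 with dimensions of time is τ_au = (4πε₀)²ℏ³/(m_e e⁴).
E_h = 4.38e-18 J
ℏ/E_h = 2.40e-17 s

2.40e-17 s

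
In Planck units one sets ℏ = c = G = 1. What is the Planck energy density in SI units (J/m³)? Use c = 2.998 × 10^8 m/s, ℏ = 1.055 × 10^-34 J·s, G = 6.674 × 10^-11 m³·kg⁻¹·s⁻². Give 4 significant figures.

4.632 × 10^113 J/m³

u_P = c⁷/(ℏG²)
  = 2.177 × 10^59 / 4.699 × 10^-55
  = 4.632 × 10^113 J/m³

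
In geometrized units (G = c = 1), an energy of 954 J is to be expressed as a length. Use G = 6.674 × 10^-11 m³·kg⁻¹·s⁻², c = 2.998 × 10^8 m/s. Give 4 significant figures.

Energy → length via G/c⁴.
954 J × (G/c⁴) = 7.881 × 10^-42 m

7.881 × 10^-42 m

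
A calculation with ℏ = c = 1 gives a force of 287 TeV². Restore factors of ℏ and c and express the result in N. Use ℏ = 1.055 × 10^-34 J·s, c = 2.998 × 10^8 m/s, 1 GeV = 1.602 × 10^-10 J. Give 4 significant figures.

Force is [E]/[L] = [E]²/(ℏc); restore (ℏc)⁻¹.
1 GeV² → 1/(ℏc) × (1 GeV in J)² = 8.114 × 10^5 N.
Convert the energy scale: 287 TeV² = 2.87 × 10^8 GeV².
Result: 2.87 × 10^8 × 8.114 × 10^5 = 2.329 × 10^14 N.

2.329 × 10^14 N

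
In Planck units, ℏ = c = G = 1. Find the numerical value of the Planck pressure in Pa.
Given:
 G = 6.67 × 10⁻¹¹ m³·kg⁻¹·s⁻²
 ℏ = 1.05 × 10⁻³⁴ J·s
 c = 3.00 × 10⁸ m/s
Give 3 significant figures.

Dimensional analysis gives p_P = c⁷/(ℏG²).
  = 2.19 × 10⁵⁹ / 4.67 × 10⁻⁵⁵
  = 4.68 × 10¹¹³ Pa

4.68 × 10¹¹³ Pa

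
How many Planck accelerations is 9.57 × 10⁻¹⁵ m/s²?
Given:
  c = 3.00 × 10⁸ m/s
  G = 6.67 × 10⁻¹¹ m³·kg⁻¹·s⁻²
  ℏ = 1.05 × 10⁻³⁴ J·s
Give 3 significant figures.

1.71 × 10⁻⁶⁶

Planck acceleration: a_P = √(c⁷/(ℏG)) = 5.59 × 10⁵¹ m/s².
9.57 × 10⁻¹⁵ / 5.59 × 10⁵¹ = 1.71 × 10⁻⁶⁶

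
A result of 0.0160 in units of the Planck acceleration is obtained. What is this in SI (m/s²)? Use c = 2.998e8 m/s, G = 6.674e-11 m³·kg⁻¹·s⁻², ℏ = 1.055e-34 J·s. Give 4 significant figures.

8.896e49 m/s²

One Planck acceleration: a_P = √(c⁷/(ℏG)) = 5.560e51 m/s².
0.0160 × 5.560e51 m/s² = 8.896e49 m/s²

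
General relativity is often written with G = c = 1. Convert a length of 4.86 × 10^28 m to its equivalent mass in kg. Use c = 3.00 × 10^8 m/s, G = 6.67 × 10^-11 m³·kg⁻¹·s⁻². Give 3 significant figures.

Length → mass via c²/G.
4.86 × 10^28 m × (c²/G) = 6.56 × 10^55 kg

6.56 × 10^55 kg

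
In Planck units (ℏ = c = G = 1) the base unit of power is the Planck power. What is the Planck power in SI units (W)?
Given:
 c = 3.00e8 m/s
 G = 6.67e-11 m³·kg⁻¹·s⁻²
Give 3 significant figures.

P_P = c⁵/G
  = 2.43e42 / 6.67e-11
  = 3.64e52 W

3.64e52 W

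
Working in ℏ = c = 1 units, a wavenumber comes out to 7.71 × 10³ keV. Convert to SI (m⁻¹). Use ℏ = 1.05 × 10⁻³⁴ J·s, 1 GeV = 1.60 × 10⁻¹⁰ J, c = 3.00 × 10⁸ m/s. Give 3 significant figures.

3.92 × 10¹³ m⁻¹

Inverse length is [E]/(ℏc).
1 GeV → 1/(ℏc) × (1 GeV in J) = 5.08 × 10¹⁵ m⁻¹.
Convert the energy scale: 7.71 × 10³ keV = 7.71 × 10⁻³ GeV.
Result: 7.71 × 10⁻³ × 5.08 × 10¹⁵ = 3.92 × 10¹³ m⁻¹.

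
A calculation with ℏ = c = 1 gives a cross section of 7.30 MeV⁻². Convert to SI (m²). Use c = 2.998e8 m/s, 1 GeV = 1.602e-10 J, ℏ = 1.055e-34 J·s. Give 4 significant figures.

2.846e-25 m²

Area is [L]² = [E]⁻²·(ℏc)²; restore (ℏc)².
1 GeV⁻² → (ℏc)² × (1 GeV in J)⁻² = 3.898e-32 m².
Convert the energy scale: 7.30 MeV⁻² = 7.30e6 GeV⁻².
Result: 7.30e6 × 3.898e-32 = 2.846e-25 m².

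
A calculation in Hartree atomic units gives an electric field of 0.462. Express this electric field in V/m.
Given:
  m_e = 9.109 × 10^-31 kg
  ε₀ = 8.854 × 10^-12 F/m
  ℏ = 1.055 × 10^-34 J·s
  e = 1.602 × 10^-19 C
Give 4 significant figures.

One atomic unit of electric field: E_au = E_h/(e a₀) = m_e²e⁵/((4πε₀)³ℏ⁴) = 5.131 × 10^11 V/m.
0.462 × 5.131 × 10^11 V/m = 2.370 × 10^11 V/m

2.370 × 10^11 V/m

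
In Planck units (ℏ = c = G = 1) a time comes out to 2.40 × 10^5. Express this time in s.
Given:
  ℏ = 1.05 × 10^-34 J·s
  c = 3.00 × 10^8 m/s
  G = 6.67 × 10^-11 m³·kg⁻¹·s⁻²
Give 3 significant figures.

1.29 × 10^-38 s

One Planck time: t_P = √(ℏG/c⁵) = 5.37 × 10^-44 s.
2.40 × 10^5 × 5.37 × 10^-44 s = 1.29 × 10^-38 s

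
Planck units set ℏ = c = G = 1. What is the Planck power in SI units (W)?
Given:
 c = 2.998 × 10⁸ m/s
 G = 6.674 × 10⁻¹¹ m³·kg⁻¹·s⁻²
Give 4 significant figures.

The unique combination of the constants set to 1 with dimensions of power is P_P = c⁵/G.
  = 2.422 × 10⁴² / 6.674 × 10⁻¹¹
  = 3.629 × 10⁵² W

3.629 × 10⁵² W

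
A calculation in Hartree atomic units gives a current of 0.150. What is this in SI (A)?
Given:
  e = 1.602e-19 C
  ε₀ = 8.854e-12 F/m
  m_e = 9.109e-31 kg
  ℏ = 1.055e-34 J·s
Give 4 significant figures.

One atomic unit of electric current: I_au = e E_h/ℏ = m_e e⁵/((4πε₀)²ℏ³) = 6.612e-3 A.
0.150 × 6.612e-3 A = 9.918e-4 A

9.918e-4 A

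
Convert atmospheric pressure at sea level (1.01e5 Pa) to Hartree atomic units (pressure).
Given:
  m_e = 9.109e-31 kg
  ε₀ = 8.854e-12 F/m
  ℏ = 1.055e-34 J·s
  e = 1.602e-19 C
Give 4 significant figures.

3.448e-9

atomic unit of pressure: P_au = E_h/a₀³ = m_e⁴e¹⁰/((4πε₀)⁵ℏ⁸) = 2.929e13 Pa.
1.01e5 / 2.929e13 = 3.448e-9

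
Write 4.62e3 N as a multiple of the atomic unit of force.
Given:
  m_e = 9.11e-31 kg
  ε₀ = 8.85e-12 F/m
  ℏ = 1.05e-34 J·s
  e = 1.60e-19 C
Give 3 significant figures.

5.55e10

atomic unit of force: F_au = E_h/a₀ = m_e²e⁶/((4πε₀)³ℏ⁴) = 8.33e-8 N.
4.62e3 / 8.33e-8 = 5.55e10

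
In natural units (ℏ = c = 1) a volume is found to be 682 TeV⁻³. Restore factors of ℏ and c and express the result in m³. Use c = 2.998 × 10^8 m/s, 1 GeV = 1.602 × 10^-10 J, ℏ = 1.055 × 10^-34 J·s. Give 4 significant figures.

Volume is [L]³ = [E]⁻³·(ℏc)³.
1 GeV⁻³ → (ℏc)³ × (1 GeV in J)⁻³ = 7.696 × 10^-48 m³.
Convert the energy scale: 682 TeV⁻³ = 6.82 × 10^-7 GeV⁻³.
Result: 6.82 × 10^-7 × 7.696 × 10^-48 = 5.249 × 10^-54 m³.

5.249 × 10^-54 m³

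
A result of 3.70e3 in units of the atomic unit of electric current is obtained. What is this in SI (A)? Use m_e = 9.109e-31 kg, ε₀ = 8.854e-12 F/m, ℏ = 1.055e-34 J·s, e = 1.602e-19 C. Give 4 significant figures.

One atomic unit of electric current: I_au = e E_h/ℏ = m_e e⁵/((4πε₀)²ℏ³) = 6.612e-3 A.
3.70e3 × 6.612e-3 A = 24.46 A

24.46 A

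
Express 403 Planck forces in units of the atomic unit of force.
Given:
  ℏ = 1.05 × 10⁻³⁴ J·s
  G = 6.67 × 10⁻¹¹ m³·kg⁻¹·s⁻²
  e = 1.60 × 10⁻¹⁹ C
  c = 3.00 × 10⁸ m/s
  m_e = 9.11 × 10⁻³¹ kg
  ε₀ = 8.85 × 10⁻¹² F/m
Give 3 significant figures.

5.88 × 10⁵³

Planck force: F_P = c⁴/G = 1.21 × 10⁴⁴ N
atomic unit of force: F_au = E_h/a₀ = m_e²e⁶/((4πε₀)³ℏ⁴) = 8.33 × 10⁻⁸ N
403 × 1.21 × 10⁴⁴ / 8.33 × 10⁻⁸ = 5.88 × 10⁵³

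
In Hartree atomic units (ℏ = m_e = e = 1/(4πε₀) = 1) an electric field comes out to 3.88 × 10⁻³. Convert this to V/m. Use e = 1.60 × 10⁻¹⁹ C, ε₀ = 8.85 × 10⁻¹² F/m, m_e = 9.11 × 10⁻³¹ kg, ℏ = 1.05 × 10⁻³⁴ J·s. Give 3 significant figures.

2.02 × 10⁹ V/m

One atomic unit of electric field: E_au = E_h/(e a₀) = m_e²e⁵/((4πε₀)³ℏ⁴) = 5.20 × 10¹¹ V/m.
3.88 × 10⁻³ × 5.20 × 10¹¹ V/m = 2.02 × 10⁹ V/m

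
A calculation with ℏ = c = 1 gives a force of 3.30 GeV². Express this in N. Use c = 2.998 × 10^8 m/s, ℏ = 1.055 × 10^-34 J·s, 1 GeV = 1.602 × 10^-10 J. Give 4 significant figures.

Force is [E]/[L] = [E]²/(ℏc); restore (ℏc)⁻¹.
1 GeV² → 1/(ℏc) × (1 GeV in J)² = 8.114 × 10^5 N.
Result: 3.30 × 8.114 × 10^5 = 2.678 × 10^6 N.

2.678 × 10^6 N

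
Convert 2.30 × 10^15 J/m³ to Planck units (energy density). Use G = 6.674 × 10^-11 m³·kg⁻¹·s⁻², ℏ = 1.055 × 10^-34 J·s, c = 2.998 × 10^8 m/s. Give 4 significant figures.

Planck energy density: u_P = c⁷/(ℏG²) = 4.632 × 10^113 J/m³.
2.30 × 10^15 / 4.632 × 10^113 = 4.965 × 10^-99

4.965 × 10^-99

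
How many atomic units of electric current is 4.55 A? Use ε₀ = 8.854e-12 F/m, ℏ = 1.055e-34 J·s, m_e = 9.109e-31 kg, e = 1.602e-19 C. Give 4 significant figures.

atomic unit of electric current: I_au = e E_h/ℏ = m_e e⁵/((4πε₀)²ℏ³) = 6.612e-3 A.
4.55 / 6.612e-3 = 688.2

688.2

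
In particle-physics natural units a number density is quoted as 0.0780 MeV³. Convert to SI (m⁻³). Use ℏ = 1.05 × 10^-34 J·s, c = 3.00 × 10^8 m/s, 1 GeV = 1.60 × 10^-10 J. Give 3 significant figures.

1.02 × 10^37 m⁻³

Number density is [L]⁻³ = [E]³/(ℏc)³.
1 GeV³ → 1/(ℏc)³ × (1 GeV in J)³ = 1.31 × 10^47 m⁻³.
Convert the energy scale: 0.0780 MeV³ = 7.80 × 10^-11 GeV³.
Result: 7.80 × 10^-11 × 1.31 × 10^47 = 1.02 × 10^37 m⁻³.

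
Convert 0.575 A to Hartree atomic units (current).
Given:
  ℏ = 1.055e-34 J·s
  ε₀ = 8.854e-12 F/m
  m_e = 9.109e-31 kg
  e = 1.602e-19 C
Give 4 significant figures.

atomic unit of electric current: I_au = e E_h/ℏ = m_e e⁵/((4πε₀)²ℏ³) = 6.612e-3 A.
0.575 / 6.612e-3 = 86.96

86.96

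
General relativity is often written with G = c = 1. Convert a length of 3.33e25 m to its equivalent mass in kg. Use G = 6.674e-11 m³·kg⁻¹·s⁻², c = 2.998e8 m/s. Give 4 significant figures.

4.485e52 kg

Length → mass via c²/G.
3.33e25 m × (c²/G) = 4.485e52 kg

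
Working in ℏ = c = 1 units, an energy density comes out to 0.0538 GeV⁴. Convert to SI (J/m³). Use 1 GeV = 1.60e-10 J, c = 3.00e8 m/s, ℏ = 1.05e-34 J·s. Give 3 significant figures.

[E]/[L]³ = [E]⁴/(ℏc)³; restore (ℏc)⁻³.
1 GeV⁴ → 1/(ℏc)³ × (1 GeV in J)⁴ = 2.10e37 J/m³.
Result: 0.0538 × 2.10e37 = 1.13e36 J/m³.

1.13e36 J/m³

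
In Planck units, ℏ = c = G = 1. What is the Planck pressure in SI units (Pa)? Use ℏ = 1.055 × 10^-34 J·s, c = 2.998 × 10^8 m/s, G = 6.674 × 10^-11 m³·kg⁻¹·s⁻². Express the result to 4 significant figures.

4.632 × 10^113 Pa

From ℏ = c = G = 1 the pressure scale is p_P = c⁷/(ℏG²).
  = 2.177 × 10^59 / 4.699 × 10^-55
  = 4.632 × 10^113 Pa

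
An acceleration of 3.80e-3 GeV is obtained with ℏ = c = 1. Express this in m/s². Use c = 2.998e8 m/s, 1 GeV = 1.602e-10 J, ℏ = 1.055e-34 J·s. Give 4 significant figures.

Acceleration is [L]/[T]² = c·[E]/ℏ.
1 GeV → c/ℏ × (1 GeV in J) = 4.552e32 m/s².
Result: 3.80e-3 × 4.552e32 = 1.730e30 m/s².

1.730e30 m/s²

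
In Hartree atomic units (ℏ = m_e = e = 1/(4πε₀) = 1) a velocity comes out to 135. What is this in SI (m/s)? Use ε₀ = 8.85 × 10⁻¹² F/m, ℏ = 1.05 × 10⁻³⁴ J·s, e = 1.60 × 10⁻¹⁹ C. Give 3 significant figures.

2.96 × 10⁸ m/s

One atomic unit of velocity: v_au = e²/(4πε₀ℏ) = 2.19 × 10⁶ m/s.
135 × 2.19 × 10⁶ m/s = 2.96 × 10⁸ m/s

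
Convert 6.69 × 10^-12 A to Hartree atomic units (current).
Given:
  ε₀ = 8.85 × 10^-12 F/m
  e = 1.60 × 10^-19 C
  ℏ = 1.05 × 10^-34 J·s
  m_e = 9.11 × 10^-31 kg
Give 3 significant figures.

atomic unit of electric current: I_au = e E_h/ℏ = m_e e⁵/((4πε₀)²ℏ³) = 6.67 × 10^-3 A.
6.69 × 10^-12 / 6.67 × 10^-3 = 1.00 × 10^-9

1.00 × 10^-9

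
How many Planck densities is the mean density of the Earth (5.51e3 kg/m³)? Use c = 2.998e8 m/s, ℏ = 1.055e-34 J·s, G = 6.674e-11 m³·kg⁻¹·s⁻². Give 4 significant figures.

1.069e-93

Planck density: ρ_P = c⁵/(ℏG²) = 5.154e96 kg/m³.
5.51e3 / 5.154e96 = 1.069e-93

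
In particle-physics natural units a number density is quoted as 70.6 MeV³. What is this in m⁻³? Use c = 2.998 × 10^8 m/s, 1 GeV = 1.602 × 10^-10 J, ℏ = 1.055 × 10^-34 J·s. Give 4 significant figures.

Number density is [L]⁻³ = [E]³/(ℏc)³.
1 GeV³ → 1/(ℏc)³ × (1 GeV in J)³ = 1.299 × 10^47 m⁻³.
Convert the energy scale: 70.6 MeV³ = 7.06 × 10^-8 GeV³.
Result: 7.06 × 10^-8 × 1.299 × 10^47 = 9.174 × 10^39 m⁻³.

9.174 × 10^39 m⁻³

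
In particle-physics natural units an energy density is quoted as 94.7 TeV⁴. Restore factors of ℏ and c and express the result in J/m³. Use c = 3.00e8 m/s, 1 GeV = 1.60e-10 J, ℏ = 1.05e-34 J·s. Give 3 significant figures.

[E]/[L]³ = [E]⁴/(ℏc)³; restore (ℏc)⁻³.
1 GeV⁴ → 1/(ℏc)³ × (1 GeV in J)⁴ = 2.10e37 J/m³.
Convert the energy scale: 94.7 TeV⁴ = 9.47e13 GeV⁴.
Result: 9.47e13 × 2.10e37 = 1.99e51 J/m³.

1.99e51 J/m³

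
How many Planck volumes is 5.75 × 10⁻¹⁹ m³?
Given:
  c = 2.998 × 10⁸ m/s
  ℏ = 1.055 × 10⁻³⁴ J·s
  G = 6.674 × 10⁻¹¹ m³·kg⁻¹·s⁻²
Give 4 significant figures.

1.361 × 10⁸⁶

Planck volume: V_P = (ℏG/c³)^(3/2) = 4.224 × 10⁻¹⁰⁵ m³.
5.75 × 10⁻¹⁹ / 4.224 × 10⁻¹⁰⁵ = 1.361 × 10⁸⁶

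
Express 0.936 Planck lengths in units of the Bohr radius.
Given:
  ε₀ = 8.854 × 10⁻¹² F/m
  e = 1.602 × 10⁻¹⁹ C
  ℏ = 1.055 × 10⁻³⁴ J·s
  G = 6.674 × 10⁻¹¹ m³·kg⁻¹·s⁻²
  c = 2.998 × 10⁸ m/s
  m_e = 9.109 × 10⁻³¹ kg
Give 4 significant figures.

Planck length: ℓ_P = √(ℏG/c³) = 1.616 × 10⁻³⁵ m
Bohr radius: a₀ = 4πε₀ℏ²/(m_e e²) = 5.297 × 10⁻¹¹ m
0.936 × 1.616 × 10⁻³⁵ / 5.297 × 10⁻¹¹ = 2.856 × 10⁻²⁵

2.856 × 10⁻²⁵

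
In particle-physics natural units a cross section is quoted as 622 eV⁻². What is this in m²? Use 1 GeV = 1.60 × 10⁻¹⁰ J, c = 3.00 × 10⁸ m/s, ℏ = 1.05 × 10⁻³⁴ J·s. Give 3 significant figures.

2.41 × 10⁻¹¹ m²

Area is [L]² = [E]⁻²·(ℏc)²; restore (ℏc)².
1 GeV⁻² → (ℏc)² × (1 GeV in J)⁻² = 3.88 × 10⁻³² m².
Convert the energy scale: 622 eV⁻² = 6.22 × 10²⁰ GeV⁻².
Result: 6.22 × 10²⁰ × 3.88 × 10⁻³² = 2.41 × 10⁻¹¹ m².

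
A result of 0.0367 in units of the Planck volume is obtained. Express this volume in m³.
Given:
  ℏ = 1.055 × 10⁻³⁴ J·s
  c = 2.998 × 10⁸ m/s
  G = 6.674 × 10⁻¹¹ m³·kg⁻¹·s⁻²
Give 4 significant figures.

One Planck volume: V_P = (ℏG/c³)^(3/2) = 4.224 × 10⁻¹⁰⁵ m³.
0.0367 × 4.224 × 10⁻¹⁰⁵ m³ = 1.550 × 10⁻¹⁰⁶ m³

1.550 × 10⁻¹⁰⁶ m³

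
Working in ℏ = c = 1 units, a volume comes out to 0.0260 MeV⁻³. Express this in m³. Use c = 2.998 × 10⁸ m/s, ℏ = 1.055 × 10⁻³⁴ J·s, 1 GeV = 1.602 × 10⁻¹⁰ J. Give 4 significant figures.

2.001 × 10⁻⁴⁰ m³

Volume is [L]³ = [E]⁻³·(ℏc)³.
1 GeV⁻³ → (ℏc)³ × (1 GeV in J)⁻³ = 7.696 × 10⁻⁴⁸ m³.
Convert the energy scale: 0.0260 MeV⁻³ = 2.60 × 10⁷ GeV⁻³.
Result: 2.60 × 10⁷ × 7.696 × 10⁻⁴⁸ = 2.001 × 10⁻⁴⁰ m³.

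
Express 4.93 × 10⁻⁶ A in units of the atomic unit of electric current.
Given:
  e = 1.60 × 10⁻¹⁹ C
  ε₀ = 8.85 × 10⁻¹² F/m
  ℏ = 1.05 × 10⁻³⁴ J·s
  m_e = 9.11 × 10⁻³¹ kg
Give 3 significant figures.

atomic unit of electric current: I_au = e E_h/ℏ = m_e e⁵/((4πε₀)²ℏ³) = 6.67 × 10⁻³ A.
4.93 × 10⁻⁶ / 6.67 × 10⁻³ = 7.39 × 10⁻⁴

7.39 × 10⁻⁴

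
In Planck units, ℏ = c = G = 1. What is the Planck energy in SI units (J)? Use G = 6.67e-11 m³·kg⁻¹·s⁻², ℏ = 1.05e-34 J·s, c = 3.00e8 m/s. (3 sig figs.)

1.96e9 J

From ℏ = c = G = 1 the energy scale is E_P = √(ℏc⁵/G).
  = √(3.83e18)
  = 1.96e9 J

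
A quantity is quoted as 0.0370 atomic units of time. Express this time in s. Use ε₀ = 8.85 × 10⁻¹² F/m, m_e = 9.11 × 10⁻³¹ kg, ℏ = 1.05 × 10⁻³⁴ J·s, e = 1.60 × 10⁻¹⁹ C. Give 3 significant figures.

One atomic unit of time: τ_au = (4πε₀)²ℏ³/(m_e e⁴) = 2.40 × 10⁻¹⁷ s.
0.0370 × 2.40 × 10⁻¹⁷ s = 8.87 × 10⁻¹⁹ s

8.87 × 10⁻¹⁹ s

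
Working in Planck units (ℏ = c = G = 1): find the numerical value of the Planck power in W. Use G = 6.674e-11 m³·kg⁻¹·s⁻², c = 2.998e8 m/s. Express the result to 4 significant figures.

3.629e52 W

The unique combination of the constants set to 1 with dimensions of power is P_P = c⁵/G.
  = 2.422e42 / 6.674e-11
  = 3.629e52 W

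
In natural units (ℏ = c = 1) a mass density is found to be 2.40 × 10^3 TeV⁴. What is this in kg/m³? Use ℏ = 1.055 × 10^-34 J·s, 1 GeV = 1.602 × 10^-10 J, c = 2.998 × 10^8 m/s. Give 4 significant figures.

5.558 × 10^35 kg/m³

Mass density is [E]/(c²[L]³) = [E]⁴/(ℏ³c⁵).
1 GeV⁴ → 1/(ℏ³c⁵) × (1 GeV in J)⁴ = 2.316 × 10^20 kg/m³.
Convert the energy scale: 2.40 × 10^3 TeV⁴ = 2.40 × 10^15 GeV⁴.
Result: 2.40 × 10^15 × 2.316 × 10^20 = 5.558 × 10^35 kg/m³.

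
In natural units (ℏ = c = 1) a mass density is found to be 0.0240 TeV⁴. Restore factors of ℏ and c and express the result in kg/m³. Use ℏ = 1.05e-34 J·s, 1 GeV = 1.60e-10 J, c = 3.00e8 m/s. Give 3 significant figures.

5.59e30 kg/m³

Mass density is [E]/(c²[L]³) = [E]⁴/(ℏ³c⁵).
1 GeV⁴ → 1/(ℏ³c⁵) × (1 GeV in J)⁴ = 2.33e20 kg/m³.
Convert the energy scale: 0.0240 TeV⁴ = 2.40e10 GeV⁴.
Result: 2.40e10 × 2.33e20 = 5.59e30 kg/m³.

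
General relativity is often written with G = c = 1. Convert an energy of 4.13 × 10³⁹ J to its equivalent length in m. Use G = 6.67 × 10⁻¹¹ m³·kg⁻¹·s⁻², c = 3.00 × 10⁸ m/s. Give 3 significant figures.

Energy → length via G/c⁴.
4.13 × 10³⁹ J × (G/c⁴) = 3.40 × 10⁻⁵ m

3.40 × 10⁻⁵ m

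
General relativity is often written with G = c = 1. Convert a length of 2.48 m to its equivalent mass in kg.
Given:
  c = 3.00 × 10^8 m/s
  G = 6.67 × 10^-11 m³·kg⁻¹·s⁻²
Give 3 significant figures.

Length → mass via c²/G.
2.48 m × (c²/G) = 3.35 × 10^27 kg

3.35 × 10^27 kg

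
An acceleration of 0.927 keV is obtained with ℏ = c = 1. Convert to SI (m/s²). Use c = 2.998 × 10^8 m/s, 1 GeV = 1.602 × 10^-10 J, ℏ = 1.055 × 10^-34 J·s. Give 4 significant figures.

Acceleration is [L]/[T]² = c·[E]/ℏ.
1 GeV → c/ℏ × (1 GeV in J) = 4.552 × 10^32 m/s².
Convert the energy scale: 0.927 keV = 9.27 × 10^-7 GeV.
Result: 9.27 × 10^-7 × 4.552 × 10^32 = 4.220 × 10^26 m/s².

4.220 × 10^26 m/s²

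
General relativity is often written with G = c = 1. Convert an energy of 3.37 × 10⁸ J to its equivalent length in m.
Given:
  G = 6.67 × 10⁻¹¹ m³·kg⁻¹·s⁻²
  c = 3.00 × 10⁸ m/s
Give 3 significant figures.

Energy → length via G/c⁴.
3.37 × 10⁸ J × (G/c⁴) = 2.78 × 10⁻³⁶ m

2.78 × 10⁻³⁶ m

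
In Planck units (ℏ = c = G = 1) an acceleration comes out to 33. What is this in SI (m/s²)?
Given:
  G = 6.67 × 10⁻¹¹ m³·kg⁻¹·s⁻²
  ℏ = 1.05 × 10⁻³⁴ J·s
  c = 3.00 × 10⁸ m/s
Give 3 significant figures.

One Planck acceleration: a_P = √(c⁷/(ℏG)) = 5.59 × 10⁵¹ m/s².
33 × 5.59 × 10⁵¹ m/s² = 1.84 × 10⁵³ m/s²

1.84 × 10⁵³ m/s²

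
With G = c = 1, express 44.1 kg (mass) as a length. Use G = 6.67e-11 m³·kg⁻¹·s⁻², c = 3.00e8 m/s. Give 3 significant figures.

In G = c = 1 units mass has dimensions of length; the conversion factor is G/c².
44.1 kg × (G/c²) = 3.27e-26 m

3.27e-26 m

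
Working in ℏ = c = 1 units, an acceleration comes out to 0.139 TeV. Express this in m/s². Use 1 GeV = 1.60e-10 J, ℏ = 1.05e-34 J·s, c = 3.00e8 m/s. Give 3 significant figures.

Acceleration is [L]/[T]² = c·[E]/ℏ.
1 GeV → c/ℏ × (1 GeV in J) = 4.57e32 m/s².
Convert the energy scale: 0.139 TeV = 139 GeV.
Result: 139 × 4.57e32 = 6.35e34 m/s².

6.35e34 m/s²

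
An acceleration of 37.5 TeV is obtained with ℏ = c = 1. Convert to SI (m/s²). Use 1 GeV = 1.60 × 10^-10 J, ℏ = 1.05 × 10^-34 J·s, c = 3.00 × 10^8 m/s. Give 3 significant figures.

Acceleration is [L]/[T]² = c·[E]/ℏ.
1 GeV → c/ℏ × (1 GeV in J) = 4.57 × 10^32 m/s².
Convert the energy scale: 37.5 TeV = 3.75 × 10^4 GeV.
Result: 3.75 × 10^4 × 4.57 × 10^32 = 1.71 × 10^37 m/s².

1.71 × 10^37 m/s²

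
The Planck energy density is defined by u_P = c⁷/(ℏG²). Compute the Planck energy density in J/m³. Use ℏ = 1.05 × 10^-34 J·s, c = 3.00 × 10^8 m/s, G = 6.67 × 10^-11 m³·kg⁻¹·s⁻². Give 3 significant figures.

4.68 × 10^113 J/m³

u_P = c⁷/(ℏG²)
  = 2.19 × 10^59 / 4.67 × 10^-55
  = 4.68 × 10^113 J/m³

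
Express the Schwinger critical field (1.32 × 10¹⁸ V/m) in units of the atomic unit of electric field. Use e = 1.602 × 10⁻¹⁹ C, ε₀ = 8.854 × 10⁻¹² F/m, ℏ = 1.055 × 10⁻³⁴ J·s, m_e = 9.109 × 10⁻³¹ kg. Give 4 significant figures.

2.573 × 10⁶

atomic unit of electric field: E_au = E_h/(e a₀) = m_e²e⁵/((4πε₀)³ℏ⁴) = 5.131 × 10¹¹ V/m.
1.32 × 10¹⁸ / 5.131 × 10¹¹ = 2.573 × 10⁶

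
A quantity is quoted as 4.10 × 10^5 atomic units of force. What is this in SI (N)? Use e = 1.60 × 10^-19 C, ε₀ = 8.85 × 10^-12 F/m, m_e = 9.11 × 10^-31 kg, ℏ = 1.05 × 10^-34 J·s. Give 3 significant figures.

0.0341 N

One atomic unit of force: F_au = E_h/a₀ = m_e²e⁶/((4πε₀)³ℏ⁴) = 8.33 × 10^-8 N.
4.10 × 10^5 × 8.33 × 10^-8 N = 0.0341 N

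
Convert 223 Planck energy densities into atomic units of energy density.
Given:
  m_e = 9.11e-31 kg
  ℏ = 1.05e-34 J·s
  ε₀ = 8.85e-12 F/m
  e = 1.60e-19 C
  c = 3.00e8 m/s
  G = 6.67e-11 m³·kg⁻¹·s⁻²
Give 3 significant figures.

3.47e102

Planck energy density: u_P = c⁷/(ℏG²) = 4.68e113 J/m³
atomic unit of energy density: u_au = E_h/a₀³ = m_e⁴e¹⁰/((4πε₀)⁵ℏ⁸) = 3.01e13 J/m³
223 × 4.68e113 / 3.01e13 = 3.47e102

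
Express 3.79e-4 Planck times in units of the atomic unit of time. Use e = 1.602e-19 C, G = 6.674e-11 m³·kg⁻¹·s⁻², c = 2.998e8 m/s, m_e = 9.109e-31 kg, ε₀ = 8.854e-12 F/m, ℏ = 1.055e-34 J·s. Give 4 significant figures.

Planck time: t_P = √(ℏG/c⁵) = 5.392e-44 s
atomic unit of time: τ_au = (4πε₀)²ℏ³/(m_e e⁴) = 2.423e-17 s
3.79e-4 × 5.392e-44 / 2.423e-17 = 8.434e-31

8.434e-31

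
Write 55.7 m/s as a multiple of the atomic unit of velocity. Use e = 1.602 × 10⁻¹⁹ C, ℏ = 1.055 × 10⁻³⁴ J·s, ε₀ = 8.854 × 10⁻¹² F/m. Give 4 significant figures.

2.548 × 10⁻⁵

atomic unit of velocity: v_au = e²/(4πε₀ℏ) = 2.186 × 10⁶ m/s.
55.7 / 2.186 × 10⁶ = 2.548 × 10⁻⁵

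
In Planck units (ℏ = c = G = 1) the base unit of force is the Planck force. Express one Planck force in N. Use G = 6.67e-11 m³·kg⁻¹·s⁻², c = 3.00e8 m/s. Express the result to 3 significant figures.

1.21e44 N

F_P = c⁴/G
  = 8.10e33 / 6.67e-11
  = 1.21e44 N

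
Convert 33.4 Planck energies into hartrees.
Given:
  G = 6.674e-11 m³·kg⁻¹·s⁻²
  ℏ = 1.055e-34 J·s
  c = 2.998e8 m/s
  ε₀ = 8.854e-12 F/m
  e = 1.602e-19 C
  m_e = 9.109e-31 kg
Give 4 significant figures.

Planck energy: E_P = √(ℏc⁵/G) = 1.957e9 J
hartree: E_h = m_e e⁴/(4πε₀ℏ)² = 4.354e-18 J
33.4 × 1.957e9 / 4.354e-18 = 1.501e28

1.501e28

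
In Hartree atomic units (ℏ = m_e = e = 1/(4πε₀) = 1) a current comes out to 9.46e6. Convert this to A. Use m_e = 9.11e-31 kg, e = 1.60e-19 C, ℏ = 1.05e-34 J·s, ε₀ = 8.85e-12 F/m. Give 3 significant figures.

One atomic unit of electric current: I_au = e E_h/ℏ = m_e e⁵/((4πε₀)²ℏ³) = 6.67e-3 A.
9.46e6 × 6.67e-3 A = 6.31e4 A

6.31e4 A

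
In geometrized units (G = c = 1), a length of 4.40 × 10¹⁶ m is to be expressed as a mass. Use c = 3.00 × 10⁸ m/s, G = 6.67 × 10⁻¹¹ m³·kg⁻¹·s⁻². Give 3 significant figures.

5.94 × 10⁴³ kg

Length → mass via c²/G.
4.40 × 10¹⁶ m × (c²/G) = 5.94 × 10⁴³ kg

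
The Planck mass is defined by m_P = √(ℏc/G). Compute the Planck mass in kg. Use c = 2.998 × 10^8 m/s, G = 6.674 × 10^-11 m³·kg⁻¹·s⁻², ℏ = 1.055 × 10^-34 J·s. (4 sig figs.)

m_P = √(ℏc/G)
  = √(4.739 × 10^-16)
  = 2.177 × 10^-8 kg

2.177 × 10^-8 kg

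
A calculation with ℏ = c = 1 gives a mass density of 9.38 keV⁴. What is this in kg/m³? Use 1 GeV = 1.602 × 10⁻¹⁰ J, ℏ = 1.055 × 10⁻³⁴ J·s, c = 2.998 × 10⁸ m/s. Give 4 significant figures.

2.172 × 10⁻³ kg/m³

Mass density is [E]/(c²[L]³) = [E]⁴/(ℏ³c⁵).
1 GeV⁴ → 1/(ℏ³c⁵) × (1 GeV in J)⁴ = 2.316 × 10²⁰ kg/m³.
Convert the energy scale: 9.38 keV⁴ = 9.38 × 10⁻²⁴ GeV⁴.
Result: 9.38 × 10⁻²⁴ × 2.316 × 10²⁰ = 2.172 × 10⁻³ kg/m³.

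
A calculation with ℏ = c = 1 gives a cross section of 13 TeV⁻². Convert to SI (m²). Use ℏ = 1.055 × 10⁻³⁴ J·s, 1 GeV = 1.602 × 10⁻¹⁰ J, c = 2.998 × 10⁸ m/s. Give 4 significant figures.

Area is [L]² = [E]⁻²·(ℏc)²; restore (ℏc)².
1 GeV⁻² → (ℏc)² × (1 GeV in J)⁻² = 3.898 × 10⁻³² m².
Convert the energy scale: 13 TeV⁻² = 1.30 × 10⁻⁵ GeV⁻².
Result: 1.30 × 10⁻⁵ × 3.898 × 10⁻³² = 5.067 × 10⁻³⁷ m².

5.067 × 10⁻³⁷ m²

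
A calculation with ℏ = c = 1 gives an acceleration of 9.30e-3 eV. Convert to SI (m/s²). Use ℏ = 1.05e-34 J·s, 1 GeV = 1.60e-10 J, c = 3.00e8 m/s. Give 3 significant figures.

4.25e21 m/s²

Acceleration is [L]/[T]² = c·[E]/ℏ.
1 GeV → c/ℏ × (1 GeV in J) = 4.57e32 m/s².
Convert the energy scale: 9.30e-3 eV = 9.30e-12 GeV.
Result: 9.30e-12 × 4.57e32 = 4.25e21 m/s².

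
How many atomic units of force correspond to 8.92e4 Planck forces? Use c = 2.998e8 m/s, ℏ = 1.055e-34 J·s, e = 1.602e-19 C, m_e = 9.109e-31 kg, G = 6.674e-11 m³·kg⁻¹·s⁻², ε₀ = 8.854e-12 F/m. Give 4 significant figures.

1.314e56

Planck force: F_P = c⁴/G = 1.210e44 N
atomic unit of force: F_au = E_h/a₀ = m_e²e⁶/((4πε₀)³ℏ⁴) = 8.220e-8 N
8.92e4 × 1.210e44 / 8.220e-8 = 1.314e56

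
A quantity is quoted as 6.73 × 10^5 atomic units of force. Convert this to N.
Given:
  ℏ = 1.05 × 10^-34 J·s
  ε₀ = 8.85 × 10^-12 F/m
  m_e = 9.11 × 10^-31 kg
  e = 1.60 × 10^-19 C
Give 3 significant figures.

One atomic unit of force: F_au = E_h/a₀ = m_e²e⁶/((4πε₀)³ℏ⁴) = 8.33 × 10^-8 N.
6.73 × 10^5 × 8.33 × 10^-8 N = 0.0560 N

0.0560 N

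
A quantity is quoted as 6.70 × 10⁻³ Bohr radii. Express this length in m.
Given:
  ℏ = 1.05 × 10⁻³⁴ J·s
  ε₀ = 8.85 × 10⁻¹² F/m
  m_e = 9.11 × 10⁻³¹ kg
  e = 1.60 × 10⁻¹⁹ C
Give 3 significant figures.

One Bohr radius: a₀ = 4πε₀ℏ²/(m_e e²) = 5.26 × 10⁻¹¹ m.
6.70 × 10⁻³ × 5.26 × 10⁻¹¹ m = 3.52 × 10⁻¹³ m

3.52 × 10⁻¹³ m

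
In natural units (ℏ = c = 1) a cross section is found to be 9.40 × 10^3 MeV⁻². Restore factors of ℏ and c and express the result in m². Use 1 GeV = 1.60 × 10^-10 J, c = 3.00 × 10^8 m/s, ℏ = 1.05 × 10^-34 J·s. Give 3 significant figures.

Area is [L]² = [E]⁻²·(ℏc)²; restore (ℏc)².
1 GeV⁻² → (ℏc)² × (1 GeV in J)⁻² = 3.88 × 10^-32 m².
Convert the energy scale: 9.40 × 10^3 MeV⁻² = 9.40 × 10^9 GeV⁻².
Result: 9.40 × 10^9 × 3.88 × 10^-32 = 3.64 × 10^-22 m².

3.64 × 10^-22 m²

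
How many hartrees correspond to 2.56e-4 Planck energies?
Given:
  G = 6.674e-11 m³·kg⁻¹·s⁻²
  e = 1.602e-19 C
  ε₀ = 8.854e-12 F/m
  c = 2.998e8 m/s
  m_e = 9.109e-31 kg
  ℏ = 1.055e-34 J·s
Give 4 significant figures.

1.150e23

Planck energy: E_P = √(ℏc⁵/G) = 1.957e9 J
hartree: E_h = m_e e⁴/(4πε₀ℏ)² = 4.354e-18 J
2.56e-4 × 1.957e9 / 4.354e-18 = 1.150e23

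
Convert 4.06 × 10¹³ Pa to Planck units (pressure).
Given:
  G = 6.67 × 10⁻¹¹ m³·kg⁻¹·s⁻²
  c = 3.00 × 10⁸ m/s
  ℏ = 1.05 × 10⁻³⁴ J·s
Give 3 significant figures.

8.67 × 10⁻¹⁰¹

Planck pressure: p_P = c⁷/(ℏG²) = 4.68 × 10¹¹³ Pa.
4.06 × 10¹³ / 4.68 × 10¹¹³ = 8.67 × 10⁻¹⁰¹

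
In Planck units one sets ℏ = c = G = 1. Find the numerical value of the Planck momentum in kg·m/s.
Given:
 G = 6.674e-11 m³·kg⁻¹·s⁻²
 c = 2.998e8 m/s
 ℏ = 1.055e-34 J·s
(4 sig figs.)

p_P = √(ℏc³/G)
  = √(42.60)
  = 6.527 kg·m/s

6.527 kg·m/s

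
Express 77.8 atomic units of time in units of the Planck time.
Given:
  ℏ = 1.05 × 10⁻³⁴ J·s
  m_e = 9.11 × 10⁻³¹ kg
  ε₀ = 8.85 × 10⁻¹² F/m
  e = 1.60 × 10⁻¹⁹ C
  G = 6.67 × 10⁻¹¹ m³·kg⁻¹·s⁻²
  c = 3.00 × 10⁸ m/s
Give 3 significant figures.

atomic unit of time: τ_au = (4πε₀)²ℏ³/(m_e e⁴) = 2.40 × 10⁻¹⁷ s
Planck time: t_P = √(ℏG/c⁵) = 5.37 × 10⁻⁴⁴ s
77.8 × 2.40 × 10⁻¹⁷ / 5.37 × 10⁻⁴⁴ = 3.48 × 10²⁸

3.48 × 10²⁸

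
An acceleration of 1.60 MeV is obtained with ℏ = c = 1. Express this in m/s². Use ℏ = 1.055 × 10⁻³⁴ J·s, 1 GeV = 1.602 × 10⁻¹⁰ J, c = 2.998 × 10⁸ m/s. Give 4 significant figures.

Acceleration is [L]/[T]² = c·[E]/ℏ.
1 GeV → c/ℏ × (1 GeV in J) = 4.552 × 10³² m/s².
Convert the energy scale: 1.60 MeV = 1.60 × 10⁻³ GeV.
Result: 1.60 × 10⁻³ × 4.552 × 10³² = 7.284 × 10²⁹ m/s².

7.284 × 10²⁹ m/s²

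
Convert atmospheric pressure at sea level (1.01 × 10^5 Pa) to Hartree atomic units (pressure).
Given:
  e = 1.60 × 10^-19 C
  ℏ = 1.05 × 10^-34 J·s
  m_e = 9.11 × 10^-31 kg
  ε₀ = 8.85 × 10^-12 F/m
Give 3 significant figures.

atomic unit of pressure: P_au = E_h/a₀³ = m_e⁴e¹⁰/((4πε₀)⁵ℏ⁸) = 3.01 × 10^13 Pa.
1.01 × 10^5 / 3.01 × 10^13 = 3.35 × 10^-9

3.35 × 10^-9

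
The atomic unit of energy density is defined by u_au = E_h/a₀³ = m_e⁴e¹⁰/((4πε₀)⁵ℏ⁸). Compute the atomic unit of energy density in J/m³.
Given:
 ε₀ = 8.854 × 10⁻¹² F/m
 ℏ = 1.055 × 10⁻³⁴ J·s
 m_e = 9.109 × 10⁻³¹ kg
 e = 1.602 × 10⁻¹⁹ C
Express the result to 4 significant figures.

u_au = E_h/a₀³ = m_e⁴e¹⁰/((4πε₀)⁵ℏ⁸)
E_h = 4.354 × 10⁻¹⁸ J
a₀ = 5.297 × 10⁻¹¹ m
E_h/a₀³ = 2.929 × 10¹³ J/m³

2.929 × 10¹³ J/m³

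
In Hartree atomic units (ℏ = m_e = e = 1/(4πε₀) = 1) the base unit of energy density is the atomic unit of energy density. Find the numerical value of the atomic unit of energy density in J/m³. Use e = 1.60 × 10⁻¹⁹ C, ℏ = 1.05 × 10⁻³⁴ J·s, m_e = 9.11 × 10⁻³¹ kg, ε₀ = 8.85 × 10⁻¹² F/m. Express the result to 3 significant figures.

3.01 × 10¹³ J/m³

u_au = E_h/a₀³ = m_e⁴e¹⁰/((4πε₀)⁵ℏ⁸)
E_h = 4.38 × 10⁻¹⁸ J
a₀ = 5.26 × 10⁻¹¹ m
E_h/a₀³ = 3.01 × 10¹³ J/m³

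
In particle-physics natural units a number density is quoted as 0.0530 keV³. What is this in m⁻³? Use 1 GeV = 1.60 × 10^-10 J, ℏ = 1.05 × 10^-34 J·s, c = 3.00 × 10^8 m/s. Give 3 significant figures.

Number density is [L]⁻³ = [E]³/(ℏc)³.
1 GeV³ → 1/(ℏc)³ × (1 GeV in J)³ = 1.31 × 10^47 m⁻³.
Convert the energy scale: 0.0530 keV³ = 5.30 × 10^-20 GeV³.
Result: 5.30 × 10^-20 × 1.31 × 10^47 = 6.95 × 10^27 m⁻³.

6.95 × 10^27 m⁻³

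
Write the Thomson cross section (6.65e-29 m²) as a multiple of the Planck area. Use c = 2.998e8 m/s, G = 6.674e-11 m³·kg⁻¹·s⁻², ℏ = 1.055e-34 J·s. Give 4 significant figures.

2.545e41

Planck area: A_P = ℏG/c³ = 2.613e-70 m².
6.65e-29 / 2.613e-70 = 2.545e41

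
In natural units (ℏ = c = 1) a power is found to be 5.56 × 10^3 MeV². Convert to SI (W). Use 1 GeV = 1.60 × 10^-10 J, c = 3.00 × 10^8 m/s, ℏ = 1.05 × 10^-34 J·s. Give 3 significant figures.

1.36 × 10^12 W

Power is [E]/[T] = [E]²/ℏ.
1 GeV² → 1/ℏ × (1 GeV in J)² = 2.44 × 10^14 W.
Convert the energy scale: 5.56 × 10^3 MeV² = 5.56 × 10^-3 GeV².
Result: 5.56 × 10^-3 × 2.44 × 10^14 = 1.36 × 10^12 W.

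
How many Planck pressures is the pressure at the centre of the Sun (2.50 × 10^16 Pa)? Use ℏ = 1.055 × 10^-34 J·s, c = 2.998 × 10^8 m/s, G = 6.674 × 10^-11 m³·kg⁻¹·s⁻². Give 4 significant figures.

5.397 × 10^-98

Planck pressure: p_P = c⁷/(ℏG²) = 4.632 × 10^113 Pa.
2.50 × 10^16 / 4.632 × 10^113 = 5.397 × 10^-98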